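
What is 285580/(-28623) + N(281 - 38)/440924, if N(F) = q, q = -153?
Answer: -125923455239/12620567652 ≈ -9.9776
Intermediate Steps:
N(F) = -153
285580/(-28623) + N(281 - 38)/440924 = 285580/(-28623) - 153/440924 = 285580*(-1/28623) - 153*1/440924 = -285580/28623 - 153/440924 = -125923455239/12620567652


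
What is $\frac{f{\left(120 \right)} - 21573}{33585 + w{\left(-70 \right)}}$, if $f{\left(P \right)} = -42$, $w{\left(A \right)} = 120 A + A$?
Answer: $- \frac{4323}{5023} \approx -0.86064$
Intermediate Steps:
$w{\left(A \right)} = 121 A$
$\frac{f{\left(120 \right)} - 21573}{33585 + w{\left(-70 \right)}} = \frac{-42 - 21573}{33585 + 121 \left(-70\right)} = - \frac{21615}{33585 - 8470} = - \frac{21615}{25115} = \left(-21615\right) \frac{1}{25115} = - \frac{4323}{5023}$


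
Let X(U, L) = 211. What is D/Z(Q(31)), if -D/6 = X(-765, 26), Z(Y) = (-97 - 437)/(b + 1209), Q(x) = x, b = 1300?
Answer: 529399/89 ≈ 5948.3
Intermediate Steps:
Z(Y) = -534/2509 (Z(Y) = (-97 - 437)/(1300 + 1209) = -534/2509)
D = -1266 (D = -6*211 = -1266)
D/Z(Q(31)) = -1266/(-534/2509) = -1266*(-2509/534) = 529399/89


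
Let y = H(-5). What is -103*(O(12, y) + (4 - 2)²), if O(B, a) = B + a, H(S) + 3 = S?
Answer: -824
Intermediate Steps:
H(S) = -3 + S
y = -8 (y = -3 - 5 = -8)
-103*(O(12, y) + (4 - 2)²) = -103*((12 - 8) + (4 - 2)²) = -103*(4 + 2²) = -103*(4 + 4) = -103*8 = -824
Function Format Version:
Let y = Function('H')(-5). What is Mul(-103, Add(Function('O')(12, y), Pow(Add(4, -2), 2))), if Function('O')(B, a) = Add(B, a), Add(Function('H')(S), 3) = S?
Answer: -824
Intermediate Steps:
Function('H')(S) = Add(-3, S)
y = -8 (y = Add(-3, -5) = -8)
Mul(-103, Add(Function('O')(12, y), Pow(Add(4, -2), 2))) = Mul(-103, Add(Add(12, -8), Pow(Add(4, -2), 2))) = Mul(-103, Add(4, Pow(2, 2))) = Mul(-103, Add(4, 4)) = Mul(-103, 8) = -824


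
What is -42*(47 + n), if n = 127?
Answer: -7308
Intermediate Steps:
-42*(47 + n) = -42*(47 + 127) = -42*174 = -7308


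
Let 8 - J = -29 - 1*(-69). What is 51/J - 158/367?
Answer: -23773/11744 ≈ -2.0243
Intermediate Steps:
J = -32 (J = 8 - (-29 - 1*(-69)) = 8 - (-29 + 69) = 8 - 1*40 = 8 - 40 = -32)
51/J - 158/367 = 51/(-32) - 158/367 = 51*(-1/32) - 158*1/367 = -51/32 - 158/367 = -23773/11744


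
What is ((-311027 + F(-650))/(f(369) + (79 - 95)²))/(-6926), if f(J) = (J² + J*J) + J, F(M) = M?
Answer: 311677/1890430922 ≈ 0.00016487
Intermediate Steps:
f(J) = J + 2*J² (f(J) = (J² + J²) + J = 2*J² + J = J + 2*J²)
((-311027 + F(-650))/(f(369) + (79 - 95)²))/(-6926) = ((-311027 - 650)/(369*(1 + 2*369) + (79 - 95)²))/(-6926) = -311677/(369*(1 + 738) + (-16)²)*(-1/6926) = -311677/(369*739 + 256)*(-1/6926) = -311677/(272691 + 256)*(-1/6926) = -311677/272947*(-1/6926) = 311677/1890430922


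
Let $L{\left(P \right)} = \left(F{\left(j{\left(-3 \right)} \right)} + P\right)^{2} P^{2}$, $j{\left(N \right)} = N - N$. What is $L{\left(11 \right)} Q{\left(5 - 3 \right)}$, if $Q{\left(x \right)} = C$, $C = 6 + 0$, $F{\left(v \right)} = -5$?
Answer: $26136$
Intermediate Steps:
$j{\left(N \right)} = 0$
$C = 6$
$Q{\left(x \right)} = 6$
$L{\left(P \right)} = P^{2} \left(-5 + P\right)^{2}$ ($L{\left(P \right)} = \left(-5 + P\right)^{2} P^{2} = P^{2} \left(-5 + P\right)^{2}$)
$L{\left(11 \right)} Q{\left(5 - 3 \right)} = 11^{2} \left(-5 + 11\right)^{2} \cdot 6 = 121 \cdot 6^{2} \cdot 6 = 121 \cdot 36 \cdot 6 = 4356 \cdot 6 = 26136$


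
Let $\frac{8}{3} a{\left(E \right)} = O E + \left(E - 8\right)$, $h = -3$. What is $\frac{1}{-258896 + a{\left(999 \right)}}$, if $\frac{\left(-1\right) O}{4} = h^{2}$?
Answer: $- \frac{8}{2176087} \approx -3.6763 \cdot 10^{-6}$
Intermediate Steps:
$O = -36$ ($O = - 4 \left(-3\right)^{2} = \left(-4\right) 9 = -36$)
$a{\left(E \right)} = -3 - \frac{105 E}{8}$ ($a{\left(E \right)} = \frac{3 \left(- 36 E + \left(E - 8\right)\right)}{8} = \frac{3 \left(- 36 E + \left(-8 + E\right)\right)}{8} = \frac{3 \left(-8 - 35 E\right)}{8} = -3 - \frac{105 E}{8}$)
$\frac{1}{-258896 + a{\left(999 \right)}} = \frac{1}{-258896 - \frac{104919}{8}} = \frac{1}{- \frac{2176087}{8}} = - \frac{8}{2176087}$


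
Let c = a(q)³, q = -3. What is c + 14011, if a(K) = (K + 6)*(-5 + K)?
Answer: 187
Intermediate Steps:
a(K) = (-5 + K)*(6 + K) (a(K) = (6 + K)*(-5 + K) = (-5 + K)*(6 + K))
c = -13824 (c = (-30 - 3 + (-3)²)³ = (-30 - 3 + 9)³ = (-24)³ = -13824)
c + 14011 = -13824 + 14011 = 187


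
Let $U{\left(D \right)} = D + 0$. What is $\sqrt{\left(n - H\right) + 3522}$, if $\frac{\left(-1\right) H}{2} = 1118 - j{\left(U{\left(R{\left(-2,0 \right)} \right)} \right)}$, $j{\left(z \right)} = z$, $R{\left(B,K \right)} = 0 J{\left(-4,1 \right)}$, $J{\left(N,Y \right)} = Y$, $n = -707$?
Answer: $\sqrt{5051} \approx 71.07$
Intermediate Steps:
$R{\left(B,K \right)} = 0$ ($R{\left(B,K \right)} = 0 \cdot 1 = 0$)
$U{\left(D \right)} = D$
$H = -2236$ ($H = - 2 \left(1118 - 0\right) = - 2 \left(1118 + 0\right) = \left(-2\right) 1118 = -2236$)
$\sqrt{\left(n - H\right) + 3522} = \sqrt{\left(-707 - -2236\right) + 3522} = \sqrt{\left(-707 + 2236\right) + 3522} = \sqrt{1529 + 3522} = \sqrt{5051}$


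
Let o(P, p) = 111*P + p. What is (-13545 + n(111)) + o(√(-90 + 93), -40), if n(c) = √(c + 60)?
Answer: -13585 + 3*√19 + 111*√3 ≈ -13380.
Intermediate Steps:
o(P, p) = p + 111*P
n(c) = √(60 + c)
(-13545 + n(111)) + o(√(-90 + 93), -40) = (-13545 + √(60 + 111)) + (-40 + 111*√(-90 + 93)) = (-13545 + √171) + (-40 + 111*√3) = (-13545 + 3*√19) + (-40 + 111*√3) = -13585 + 3*√19 + 111*√3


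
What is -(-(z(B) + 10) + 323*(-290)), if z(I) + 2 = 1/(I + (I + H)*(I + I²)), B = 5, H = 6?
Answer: 31382131/335 ≈ 93678.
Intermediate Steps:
z(I) = -2 + 1/(I + (6 + I)*(I + I²)) (z(I) = -2 + 1/(I + (I + 6)*(I + I²)) = -2 + 1/(I + (6 + I)*(I + I²)))
-(-(z(B) + 10) + 323*(-290)) = -(-((1 - 14*5 - 14*5² - 2*5³)/(5*(7 + 5² + 7*5)) + 10) + 323*(-290)) = -(-((1 - 70 - 14*25 - 2*125)/(5*(7 + 25 + 35)) + 10) - 93670) = -(-((⅕)*(1 - 70 - 350 - 250)/67 + 10) - 93670) = -(-((⅕)*(1/67)*(-669) + 10) - 93670) = -(-(-669/335 + 10) - 93670) = -(-1*2681/335 - 93670) = -(-2681/335 - 93670) = -1*(-31382131/335) = 31382131/335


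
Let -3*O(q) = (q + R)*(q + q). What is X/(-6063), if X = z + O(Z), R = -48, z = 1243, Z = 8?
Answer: -4369/18189 ≈ -0.24020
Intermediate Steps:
O(q) = -2*q*(-48 + q)/3 (O(q) = -(q - 48)*(q + q)/3 = -(-48 + q)*2*q/3 = -2*q*(-48 + q)/3)
X = 4369/3 (X = 1243 + (⅔)*8*(48 - 1*8) = 1243 + (⅔)*8*(48 - 8) = 1243 + (⅔)*8*40 = 1243 + 640/3 = 4369/3 ≈ 1456.3)
X/(-6063) = (4369/3)/(-6063) = (4369/3)*(-1/6063) = -4369/18189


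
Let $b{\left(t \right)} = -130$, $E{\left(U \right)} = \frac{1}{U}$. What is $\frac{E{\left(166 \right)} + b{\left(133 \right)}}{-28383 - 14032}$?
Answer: $\frac{21579}{7040890} \approx 0.0030648$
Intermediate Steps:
$\frac{E{\left(166 \right)} + b{\left(133 \right)}}{-28383 - 14032} = \frac{\frac{1}{166} - 130}{-28383 - 14032} = \frac{\frac{1}{166} - 130}{-42415} = \left(- \frac{21579}{166}\right) \left(- \frac{1}{42415}\right) = \frac{21579}{7040890}$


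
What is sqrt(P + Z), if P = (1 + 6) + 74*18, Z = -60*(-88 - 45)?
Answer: sqrt(9319) ≈ 96.535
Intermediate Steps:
Z = 7980 (Z = -60*(-133) = 7980)
P = 1339 (P = 7 + 1332 = 1339)
sqrt(P + Z) = sqrt(1339 + 7980) = sqrt(9319)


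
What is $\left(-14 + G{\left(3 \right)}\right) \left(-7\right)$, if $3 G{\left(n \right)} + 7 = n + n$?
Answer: $\frac{301}{3} \approx 100.33$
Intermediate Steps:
$G{\left(n \right)} = - \frac{7}{3} + \frac{2 n}{3}$ ($G{\left(n \right)} = - \frac{7}{3} + \frac{n + n}{3} = - \frac{7}{3} + \frac{2 n}{3}$)
$\left(-14 + G{\left(3 \right)}\right) \left(-7\right) = \left(-14 + \left(- \frac{7}{3} + \frac{2}{3} \cdot 3\right)\right) \left(-7\right) = \left(-14 + \left(- \frac{7}{3} + 2\right)\right) \left(-7\right) = \left(-14 - \frac{1}{3}\right) \left(-7\right) = \left(- \frac{43}{3}\right) \left(-7\right) = \frac{301}{3}$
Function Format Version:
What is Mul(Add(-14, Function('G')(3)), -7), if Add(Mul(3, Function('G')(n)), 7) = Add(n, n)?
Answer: Rational(301, 3) ≈ 100.33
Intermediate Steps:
Function('G')(n) = Add(Rational(-7, 3), Mul(Rational(2, 3), n)) (Function('G')(n) = Add(Rational(-7, 3), Mul(Rational(1, 3), Add(n, n))) = Add(Rational(-7, 3), Mul(Rational(1, 3), Mul(2, n))) = Add(Rational(-7, 3), Mul(Rational(2, 3), n)))
Mul(Add(-14, Function('G')(3)), -7) = Mul(Add(-14, Add(Rational(-7, 3), Mul(Rational(2, 3), 3))), -7) = Mul(Add(-14, Add(Rational(-7, 3), 2)), -7) = Mul(Add(-14, Rational(-1, 3)), -7) = Mul(Rational(-43, 3), -7) = Rational(301, 3)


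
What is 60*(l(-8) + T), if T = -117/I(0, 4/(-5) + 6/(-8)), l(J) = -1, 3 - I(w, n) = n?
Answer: -11220/7 ≈ -1602.9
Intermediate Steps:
I(w, n) = 3 - n
T = -180/7 (T = -117/(3 - (4/(-5) + 6/(-8))) = -117/(3 - (4*(-1/5) + 6*(-1/8))) = -117/(3 - (-4/5 - 3/4)) = -117/(3 - 1*(-31/20)) = -117/(3 + 31/20) = -117/91/20 = -117*20/91 = -180/7 ≈ -25.714)
60*(l(-8) + T) = 60*(-1 - 180/7) = 60*(-187/7) = -11220/7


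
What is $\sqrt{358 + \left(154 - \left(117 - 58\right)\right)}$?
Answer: $\sqrt{453} \approx 21.284$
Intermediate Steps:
$\sqrt{358 + \left(154 - \left(117 - 58\right)\right)} = \sqrt{358 + \left(154 - 59\right)} = \sqrt{358 + 95} = \sqrt{453}$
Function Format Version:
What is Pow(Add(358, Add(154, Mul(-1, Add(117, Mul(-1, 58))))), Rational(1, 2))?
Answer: Pow(453, Rational(1, 2)) ≈ 21.284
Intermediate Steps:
Pow(Add(358, Add(154, Mul(-1, Add(117, Mul(-1, 58))))), Rational(1, 2)) = Pow(Add(358, Add(154, Mul(-1, Add(117, -58)))), Rational(1, 2)) = Pow(Add(358, Add(154, Mul(-1, 59))), Rational(1, 2)) = Pow(Add(358, Add(154, -59)), Rational(1, 2)) = Pow(Add(358, 95), Rational(1, 2)) = Pow(453, Rational(1, 2))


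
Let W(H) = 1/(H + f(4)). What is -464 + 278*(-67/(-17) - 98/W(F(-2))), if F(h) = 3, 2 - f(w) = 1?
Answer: -1841854/17 ≈ -1.0834e+5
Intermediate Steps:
f(w) = 1 (f(w) = 2 - 1*1 = 2 - 1 = 1)
W(H) = 1/(1 + H) (W(H) = 1/(H + 1) = 1/(1 + H))
-464 + 278*(-67/(-17) - 98/W(F(-2))) = -464 + 278*(-67/(-17) - 98/(1/(1 + 3))) = -464 + 278*(-67*(-1/17) - 98/(1/4)) = -464 + 278*(67/17 - 98/1/4) = -464 + 278*(67/17 - 98*4) = -464 + 278*(67/17 - 392) = -464 + 278*(-6597/17) = -464 - 1833966/17 = -1841854/17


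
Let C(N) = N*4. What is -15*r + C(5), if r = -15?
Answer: 245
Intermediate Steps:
C(N) = 4*N
-15*r + C(5) = -15*(-15) + 4*5 = 225 + 20 = 245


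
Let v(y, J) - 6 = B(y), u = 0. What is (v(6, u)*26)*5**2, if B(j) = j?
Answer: 7800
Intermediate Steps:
v(y, J) = 6 + y
(v(6, u)*26)*5**2 = ((6 + 6)*26)*5**2 = (12*26)*25 = 312*25 = 7800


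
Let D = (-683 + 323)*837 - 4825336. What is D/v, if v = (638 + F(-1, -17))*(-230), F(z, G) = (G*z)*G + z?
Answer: 640832/10005 ≈ 64.051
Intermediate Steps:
F(z, G) = z + z*G² (F(z, G) = z*G² + z = z + z*G²)
v = -80040 (v = (638 - (1 + (-17)²))*(-230) = (638 - (1 + 289))*(-230) = (638 - 1*290)*(-230) = (638 - 290)*(-230) = 348*(-230) = -80040)
D = -5126656 (D = -360*837 - 4825336 = -301320 - 4825336 = -5126656)
D/v = -5126656/(-80040) = -5126656*(-1/80040) = 640832/10005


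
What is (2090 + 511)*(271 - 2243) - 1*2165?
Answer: -5131337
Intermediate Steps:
(2090 + 511)*(271 - 2243) - 1*2165 = 2601*(-1972) - 2165 = -5129172 - 2165 = -5131337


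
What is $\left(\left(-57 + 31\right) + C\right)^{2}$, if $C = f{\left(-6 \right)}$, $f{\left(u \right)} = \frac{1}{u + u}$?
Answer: $\frac{97969}{144} \approx 680.34$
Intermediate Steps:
$f{\left(u \right)} = \frac{1}{2 u}$
$C = - \frac{1}{12}$ ($C = \frac{1}{2 \left(-6\right)} = \frac{1}{2} \left(- \frac{1}{6}\right) = - \frac{1}{12} \approx -0.083333$)
$\left(\left(-57 + 31\right) + C\right)^{2} = \left(\left(-57 + 31\right) - \frac{1}{12}\right)^{2} = \left(-26 - \frac{1}{12}\right)^{2} = \left(- \frac{313}{12}\right)^{2} = \frac{97969}{144}$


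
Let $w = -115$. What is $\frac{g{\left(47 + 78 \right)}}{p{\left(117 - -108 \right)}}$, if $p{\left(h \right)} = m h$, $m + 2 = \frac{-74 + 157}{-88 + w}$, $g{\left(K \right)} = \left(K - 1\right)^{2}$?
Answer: $- \frac{3121328}{110025} \approx -28.369$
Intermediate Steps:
$g{\left(K \right)} = \left(-1 + K\right)^{2}$
$m = - \frac{489}{203}$ ($m = -2 + \frac{-74 + 157}{-88 - 115} = -2 + \frac{83}{-203} = -2 + 83 \left(- \frac{1}{203}\right) = -2 - \frac{83}{203} = - \frac{489}{203} \approx -2.4089$)
$p{\left(h \right)} = - \frac{489 h}{203}$
$\frac{g{\left(47 + 78 \right)}}{p{\left(117 - -108 \right)}} = \frac{\left(-1 + \left(47 + 78\right)\right)^{2}}{\left(- \frac{489}{203}\right) \left(117 - -108\right)} = \frac{\left(-1 + 125\right)^{2}}{\left(- \frac{489}{203}\right) \left(117 + 108\right)} = \frac{124^{2}}{\left(- \frac{489}{203}\right) 225} = \frac{15376}{- \frac{110025}{203}} = 15376 \left(- \frac{203}{110025}\right) = - \frac{3121328}{110025}$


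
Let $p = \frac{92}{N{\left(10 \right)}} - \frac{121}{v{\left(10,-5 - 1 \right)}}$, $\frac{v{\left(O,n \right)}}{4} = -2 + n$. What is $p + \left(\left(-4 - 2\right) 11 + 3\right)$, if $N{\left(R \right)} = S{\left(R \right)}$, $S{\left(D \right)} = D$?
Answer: $- \frac{8003}{160} \approx -50.019$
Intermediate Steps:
$N{\left(R \right)} = R$
$v{\left(O,n \right)} = -8 + 4 n$ ($v{\left(O,n \right)} = 4 \left(-2 + n\right) = -8 + 4 n$)
$p = \frac{2077}{160}$ ($p = \frac{92}{10} - \frac{121}{-8 + 4 \left(-5 - 1\right)} = 92 \cdot \frac{1}{10} - \frac{121}{-8 + 4 \left(-6\right)} = \frac{46}{5} - \frac{121}{-8 - 24} = \frac{46}{5} - \frac{121}{-32} = \frac{46}{5} - - \frac{121}{32} = \frac{46}{5} + \frac{121}{32} = \frac{2077}{160} \approx 12.981$)
$p + \left(\left(-4 - 2\right) 11 + 3\right) = \frac{2077}{160} + \left(\left(-4 - 2\right) 11 + 3\right) = \frac{2077}{160} + \left(\left(-6\right) 11 + 3\right) = \frac{2077}{160} + \left(-66 + 3\right) = \frac{2077}{160} - 63 = - \frac{8003}{160}$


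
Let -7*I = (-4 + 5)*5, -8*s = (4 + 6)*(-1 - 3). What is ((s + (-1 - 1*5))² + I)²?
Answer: 4/49 ≈ 0.081633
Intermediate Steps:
s = 5 (s = -(4 + 6)*(-1 - 3)/8 = -5*(-4)/4 = -⅛*(-40) = 5)
I = -5/7 (I = -(-4 + 5)*5/7 = -5/7 ≈ -0.71429)
((s + (-1 - 1*5))² + I)² = ((5 + (-1 - 1*5))² - 5/7)² = ((5 + (-1 - 5))² - 5/7)² = ((5 - 6)² - 5/7)² = ((-1)² - 5/7)² = (1 - 5/7)² = (2/7)² = 4/49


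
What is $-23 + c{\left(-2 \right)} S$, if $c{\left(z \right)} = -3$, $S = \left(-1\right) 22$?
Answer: $43$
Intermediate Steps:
$S = -22$
$-23 + c{\left(-2 \right)} S = -23 - -66 = -23 + 66 = 43$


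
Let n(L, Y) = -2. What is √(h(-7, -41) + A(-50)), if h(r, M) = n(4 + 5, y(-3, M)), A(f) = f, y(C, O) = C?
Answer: 2*I*√13 ≈ 7.2111*I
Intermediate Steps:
h(r, M) = -2
√(h(-7, -41) + A(-50)) = √(-2 - 50) = √(-52) = 2*I*√13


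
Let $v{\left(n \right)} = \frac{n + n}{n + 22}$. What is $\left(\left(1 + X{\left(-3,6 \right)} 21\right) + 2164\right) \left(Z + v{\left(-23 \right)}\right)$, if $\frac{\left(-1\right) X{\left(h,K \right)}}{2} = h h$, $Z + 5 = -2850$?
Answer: $-5019683$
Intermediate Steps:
$Z = -2855$ ($Z = -5 - 2850 = -2855$)
$v{\left(n \right)} = \frac{2 n}{22 + n}$
$X{\left(h,K \right)} = - 2 h^{2}$ ($X{\left(h,K \right)} = - 2 h h = - 2 h^{2}$)
$\left(\left(1 + X{\left(-3,6 \right)} 21\right) + 2164\right) \left(Z + v{\left(-23 \right)}\right) = \left(\left(1 + - 2 \left(-3\right)^{2} \cdot 21\right) + 2164\right) \left(-2855 + 2 \left(-23\right) \frac{1}{22 - 23}\right) = \left(\left(1 + \left(-2\right) 9 \cdot 21\right) + 2164\right) \left(-2855 + 2 \left(-23\right) \frac{1}{-1}\right) = \left(\left(1 - 378\right) + 2164\right) \left(-2855 + 2 \left(-23\right) \left(-1\right)\right) = \left(\left(1 - 378\right) + 2164\right) \left(-2855 + 46\right) = \left(-377 + 2164\right) \left(-2809\right) = 1787 \left(-2809\right) = -5019683$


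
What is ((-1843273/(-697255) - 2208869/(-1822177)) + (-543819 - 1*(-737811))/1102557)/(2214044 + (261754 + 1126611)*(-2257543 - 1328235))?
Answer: -941300619182787022/1162301665994221060752045788095 ≈ -8.0986e-13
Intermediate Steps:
((-1843273/(-697255) - 2208869/(-1822177)) + (-543819 - 1*(-737811))/1102557)/(2214044 + (261754 + 1126611)*(-2257543 - 1328235)) = ((-1843273*(-1/697255) - 2208869*(-1/1822177)) + (-543819 + 737811)*(1/1102557))/(2214044 + 1388365*(-3585778)) = ((1843273/697255 + 2208869/1822177) + 193992*(1/1102557))/(2214044 - 4978368672970) = (4898914619916/1270522024135 + 64664/367519)/(-4978366458926) = (1882601238365574044/466940983788071065)*(-1/4978366458926) = -941300619182787022/1162301665994221060752045788095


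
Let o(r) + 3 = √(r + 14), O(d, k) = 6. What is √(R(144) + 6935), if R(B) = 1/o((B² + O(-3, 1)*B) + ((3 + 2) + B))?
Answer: √(6935 - 1/(3 - √21763)) ≈ 83.277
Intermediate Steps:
o(r) = -3 + √(14 + r) (o(r) = -3 + √(r + 14) = -3 + √(14 + r))
R(B) = 1/(-3 + √(19 + B² + 7*B)) (R(B) = 1/(-3 + √(14 + ((B² + 6*B) + ((3 + 2) + B)))) = 1/(-3 + √(14 + ((B² + 6*B) + (5 + B)))) = 1/(-3 + √(14 + (5 + B² + 7*B))) = 1/(-3 + √(19 + B² + 7*B)))
√(R(144) + 6935) = √(1/(-3 + √(19 + 144² + 7*144)) + 6935) = √(1/(-3 + √(19 + 20736 + 1008)) + 6935) = √(1/(-3 + √21763) + 6935) = √(6935 + 1/(-3 + √21763))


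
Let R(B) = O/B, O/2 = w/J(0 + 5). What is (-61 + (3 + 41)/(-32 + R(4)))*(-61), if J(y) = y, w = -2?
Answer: 612501/161 ≈ 3804.4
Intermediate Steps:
O = -⅘ (O = 2*(-2/(0 + 5)) = 2*(-2/5) = 2*(-2*⅕) = 2*(-⅖) = -⅘ ≈ -0.80000)
R(B) = -4/(5*B)
(-61 + (3 + 41)/(-32 + R(4)))*(-61) = (-61 + (3 + 41)/(-32 - ⅘/4))*(-61) = (-61 + 44/(-32 - ⅘*¼))*(-61) = (-61 + 44/(-32 - ⅕))*(-61) = (-61 + 44/(-161/5))*(-61) = (-61 + 44*(-5/161))*(-61) = (-61 - 220/161)*(-61) = -10041/161*(-61) = 612501/161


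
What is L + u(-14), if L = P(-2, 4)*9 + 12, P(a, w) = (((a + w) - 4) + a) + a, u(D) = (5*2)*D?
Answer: -182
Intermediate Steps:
u(D) = 10*D
P(a, w) = -4 + w + 3*a (P(a, w) = ((-4 + a + w) + a) + a = (-4 + w + 2*a) + a = -4 + w + 3*a)
L = -42 (L = (-4 + 4 + 3*(-2))*9 + 12 = (-4 + 4 - 6)*9 + 12 = -6*9 + 12 = -54 + 12 = -42)
L + u(-14) = -42 + 10*(-14) = -42 - 140 = -182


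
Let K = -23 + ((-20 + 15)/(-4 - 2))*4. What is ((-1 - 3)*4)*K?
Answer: 944/3 ≈ 314.67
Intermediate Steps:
K = -59/3 (K = -23 - 5/(-6)*4 = -23 - 5*(-⅙)*4 = -23 + (⅚)*4 = -23 + 10/3 = -59/3 ≈ -19.667)
((-1 - 3)*4)*K = ((-1 - 3)*4)*(-59/3) = -4*4*(-59/3) = -16*(-59/3) = 944/3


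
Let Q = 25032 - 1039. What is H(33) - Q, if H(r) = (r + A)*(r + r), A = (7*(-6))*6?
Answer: -38447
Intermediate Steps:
A = -252 (A = -42*6 = -252)
Q = 23993
H(r) = 2*r*(-252 + r) (H(r) = (r - 252)*(r + r) = (-252 + r)*(2*r) = 2*r*(-252 + r))
H(33) - Q = 2*33*(-252 + 33) - 1*23993 = 2*33*(-219) - 23993 = -14454 - 23993 = -38447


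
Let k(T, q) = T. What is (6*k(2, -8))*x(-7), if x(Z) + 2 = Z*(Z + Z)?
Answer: 1152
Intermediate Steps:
x(Z) = -2 + 2*Z**2 (x(Z) = -2 + Z*(Z + Z) = -2 + Z*(2*Z) = -2 + 2*Z**2)
(6*k(2, -8))*x(-7) = (6*2)*(-2 + 2*(-7)**2) = 12*(-2 + 2*49) = 12*(-2 + 98) = 12*96 = 1152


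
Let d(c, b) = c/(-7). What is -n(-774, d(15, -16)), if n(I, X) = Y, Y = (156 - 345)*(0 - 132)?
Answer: -24948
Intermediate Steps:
d(c, b) = -c/7 (d(c, b) = c*(-⅐) = -c/7)
Y = 24948 (Y = -189*(-132) = 24948)
n(I, X) = 24948
-n(-774, d(15, -16)) = -1*24948 = -24948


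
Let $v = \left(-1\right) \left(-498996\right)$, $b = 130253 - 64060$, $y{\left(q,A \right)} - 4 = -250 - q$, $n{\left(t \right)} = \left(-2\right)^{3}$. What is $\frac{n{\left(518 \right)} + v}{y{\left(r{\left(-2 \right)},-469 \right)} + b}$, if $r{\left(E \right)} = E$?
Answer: $\frac{498988}{65949} \approx 7.5663$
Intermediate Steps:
$n{\left(t \right)} = -8$
$y{\left(q,A \right)} = -246 - q$ ($y{\left(q,A \right)} = 4 - \left(250 + q\right) = -246 - q$)
$b = 66193$
$v = 498996$
$\frac{n{\left(518 \right)} + v}{y{\left(r{\left(-2 \right)},-469 \right)} + b} = \frac{-8 + 498996}{\left(-246 - -2\right) + 66193} = \frac{498988}{\left(-246 + 2\right) + 66193} = \frac{498988}{-244 + 66193} = \frac{498988}{65949}$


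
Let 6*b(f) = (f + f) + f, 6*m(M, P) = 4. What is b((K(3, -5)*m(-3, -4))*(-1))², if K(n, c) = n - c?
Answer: 64/9 ≈ 7.1111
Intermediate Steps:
m(M, P) = ⅔ (m(M, P) = (⅙)*4 = ⅔)
b(f) = f/2 (b(f) = ((f + f) + f)/6 = (2*f + f)/6 = (3*f)/6 = f/2)
b((K(3, -5)*m(-3, -4))*(-1))² = ((((3 - 1*(-5))*(⅔))*(-1))/2)² = ((((3 + 5)*(⅔))*(-1))/2)² = (((8*(⅔))*(-1))/2)² = (((16/3)*(-1))/2)² = ((½)*(-16/3))² = (-8/3)² = 64/9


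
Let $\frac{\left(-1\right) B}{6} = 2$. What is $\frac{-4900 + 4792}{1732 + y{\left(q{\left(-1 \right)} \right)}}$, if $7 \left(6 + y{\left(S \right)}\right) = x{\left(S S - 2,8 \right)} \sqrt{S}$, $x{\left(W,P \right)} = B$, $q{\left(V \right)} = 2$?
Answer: $- \frac{2283498}{36493609} - \frac{2268 \sqrt{2}}{36493609} \approx -0.06266$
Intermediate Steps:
$B = -12$ ($B = \left(-6\right) 2 = -12$)
$x{\left(W,P \right)} = -12$
$y{\left(S \right)} = -6 - \frac{12 \sqrt{S}}{7}$ ($y{\left(S \right)} = -6 + \frac{\left(-12\right) \sqrt{S}}{7} = -6 - \frac{12 \sqrt{S}}{7}$)
$\frac{-4900 + 4792}{1732 + y{\left(q{\left(-1 \right)} \right)}} = \frac{-4900 + 4792}{1732 - \left(6 + \frac{12 \sqrt{2}}{7}\right)} = - \frac{108}{1726 - \frac{12 \sqrt{2}}{7}}$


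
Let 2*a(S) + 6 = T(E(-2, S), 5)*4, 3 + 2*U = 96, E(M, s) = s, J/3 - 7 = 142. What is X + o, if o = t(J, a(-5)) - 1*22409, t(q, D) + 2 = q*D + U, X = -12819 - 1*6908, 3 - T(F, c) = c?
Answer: -90441/2 ≈ -45221.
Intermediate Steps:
J = 447 (J = 21 + 3*142 = 21 + 426 = 447)
U = 93/2 (U = -3/2 + (1/2)*96 = -3/2 + 48 = 93/2 ≈ 46.500)
T(F, c) = 3 - c
X = -19727 (X = -12819 - 6908 = -19727)
a(S) = -7 (a(S) = -3 + ((3 - 1*5)*4)/2 = -3 + ((3 - 5)*4)/2 = -3 + (-2*4)/2 = -3 + (1/2)*(-8) = -3 - 4 = -7)
t(q, D) = 89/2 + D*q (t(q, D) = -2 + (q*D + 93/2) = -2 + (D*q + 93/2) = -2 + (93/2 + D*q) = 89/2 + D*q)
o = -50987/2 (o = (89/2 - 7*447) - 1*22409 = (89/2 - 3129) - 22409 = -6169/2 - 22409 = -50987/2 ≈ -25494.)
X + o = -19727 - 50987/2 = -90441/2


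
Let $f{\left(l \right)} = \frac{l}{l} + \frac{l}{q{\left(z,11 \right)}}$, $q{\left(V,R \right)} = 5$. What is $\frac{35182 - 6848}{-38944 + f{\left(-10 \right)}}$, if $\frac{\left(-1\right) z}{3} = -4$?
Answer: $- \frac{28334}{38945} \approx -0.72754$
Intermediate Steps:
$z = 12$ ($z = \left(-3\right) \left(-4\right) = 12$)
$f{\left(l \right)} = 1 + \frac{l}{5}$ ($f{\left(l \right)} = \frac{l}{l} + \frac{l}{5} = 1 + l \frac{1}{5} = 1 + \frac{l}{5}$)
$\frac{35182 - 6848}{-38944 + f{\left(-10 \right)}} = \frac{35182 - 6848}{-38944 + \left(1 + \frac{1}{5} \left(-10\right)\right)} = \frac{28334}{-38944 + \left(1 - 2\right)} = \frac{28334}{-38944 - 1} = \frac{28334}{-38945} = 28334 \left(- \frac{1}{38945}\right) = - \frac{28334}{38945}$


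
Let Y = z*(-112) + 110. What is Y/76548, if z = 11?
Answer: -187/12758 ≈ -0.014657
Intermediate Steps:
Y = -1122 (Y = 11*(-112) + 110 = -1232 + 110 = -1122)
Y/76548 = -1122/76548 = -1122*1/76548 = -187/12758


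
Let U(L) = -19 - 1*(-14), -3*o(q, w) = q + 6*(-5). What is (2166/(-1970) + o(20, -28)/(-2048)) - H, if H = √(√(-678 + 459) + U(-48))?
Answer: -3331901/3025920 - √(-5 + I*√219) ≈ -3.4055 - 3.211*I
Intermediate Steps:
o(q, w) = 10 - q/3 (o(q, w) = -(q + 6*(-5))/3 = -(q - 30)/3 = -(-30 + q)/3 = 10 - q/3)
U(L) = -5 (U(L) = -19 + 14 = -5)
H = √(-5 + I*√219) (H = √(√(-678 + 459) - 5) = √(√(-219) - 5) = √(I*√219 - 5) = √(-5 + I*√219) ≈ 2.3044 + 3.211*I)
(2166/(-1970) + o(20, -28)/(-2048)) - H = (2166/(-1970) + (10 - ⅓*20)/(-2048)) - √(-5 + I*√219) = (2166*(-1/1970) + (10 - 20/3)*(-1/2048)) - √(-5 + I*√219) = (-1083/985 + (10/3)*(-1/2048)) - √(-5 + I*√219) = (-1083/985 - 5/3072) - √(-5 + I*√219) = -3331901/3025920 - √(-5 + I*√219)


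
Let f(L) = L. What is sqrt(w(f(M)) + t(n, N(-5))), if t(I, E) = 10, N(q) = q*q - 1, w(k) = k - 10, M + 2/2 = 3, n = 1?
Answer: sqrt(2) ≈ 1.4142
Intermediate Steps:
M = 2 (M = -1 + 3 = 2)
w(k) = -10 + k
N(q) = -1 + q**2 (N(q) = q**2 - 1 = -1 + q**2)
sqrt(w(f(M)) + t(n, N(-5))) = sqrt((-10 + 2) + 10) = sqrt(-8 + 10) = sqrt(2)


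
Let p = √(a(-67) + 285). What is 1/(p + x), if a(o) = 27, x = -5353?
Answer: -5353/28654297 - 2*√78/28654297 ≈ -0.00018743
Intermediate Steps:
p = 2*√78 (p = √(27 + 285) = √312 = 2*√78 ≈ 17.664)
1/(p + x) = 1/(2*√78 - 5353) = 1/(-5353 + 2*√78)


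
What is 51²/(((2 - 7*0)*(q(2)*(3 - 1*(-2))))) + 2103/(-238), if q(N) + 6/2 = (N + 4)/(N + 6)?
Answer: -148079/1190 ≈ -124.44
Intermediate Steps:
q(N) = -3 + (4 + N)/(6 + N) (q(N) = -3 + (N + 4)/(N + 6) = -3 + (4 + N)/(6 + N))
51²/(((2 - 7*0)*(q(2)*(3 - 1*(-2))))) + 2103/(-238) = 51²/(((2 - 7*0)*((2*(-7 - 1*2)/(6 + 2))*(3 - 1*(-2))))) + 2103/(-238) = 2601/(((2 + 0)*((2*(-7 - 2)/8)*(3 + 2)))) + 2103*(-1/238) = 2601/((2*((2*(⅛)*(-9))*5))) - 2103/238 = 2601/((2*(-9/4*5))) - 2103/238 = 2601/((2*(-45/4))) - 2103/238 = 2601/(-45/2) - 2103/238 = 2601*(-2/45) - 2103/238 = -578/5 - 2103/238 = -148079/1190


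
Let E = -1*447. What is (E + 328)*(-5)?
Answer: 595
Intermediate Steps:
E = -447
(E + 328)*(-5) = (-447 + 328)*(-5) = -119*(-5) = 595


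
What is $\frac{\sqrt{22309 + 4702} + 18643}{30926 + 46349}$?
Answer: $\frac{18643}{77275} + \frac{\sqrt{27011}}{77275} \approx 0.24338$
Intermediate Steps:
$\frac{\sqrt{22309 + 4702} + 18643}{30926 + 46349} = \frac{\sqrt{27011} + 18643}{77275} = \left(18643 + \sqrt{27011}\right) \frac{1}{77275} = \frac{18643}{77275} + \frac{\sqrt{27011}}{77275}$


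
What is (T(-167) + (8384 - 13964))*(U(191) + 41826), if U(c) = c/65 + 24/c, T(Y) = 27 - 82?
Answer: -585259925537/2483 ≈ -2.3571e+8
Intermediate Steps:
T(Y) = -55
U(c) = 24/c + c/65 (U(c) = c*(1/65) + 24/c = c/65 + 24/c = 24/c + c/65)
(T(-167) + (8384 - 13964))*(U(191) + 41826) = (-55 + (8384 - 13964))*((24/191 + (1/65)*191) + 41826) = (-55 - 5580)*((24*(1/191) + 191/65) + 41826) = -5635*((24/191 + 191/65) + 41826) = -5635*(38041/12415 + 41826) = -5635*519307831/12415 = -585259925537/2483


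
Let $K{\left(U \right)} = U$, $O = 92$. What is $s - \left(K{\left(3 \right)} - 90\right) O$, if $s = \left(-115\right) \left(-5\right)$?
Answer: $8579$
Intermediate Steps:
$s = 575$
$s - \left(K{\left(3 \right)} - 90\right) O = 575 - \left(3 - 90\right) 92 = 575 - \left(-87\right) 92 = 575 - -8004 = 575 + 8004 = 8579$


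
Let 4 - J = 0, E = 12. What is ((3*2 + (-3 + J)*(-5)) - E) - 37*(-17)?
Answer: 618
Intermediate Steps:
J = 4 (J = 4 - 1*0 = 4 + 0 = 4)
((3*2 + (-3 + J)*(-5)) - E) - 37*(-17) = ((3*2 + (-3 + 4)*(-5)) - 1*12) - 37*(-17) = ((6 + 1*(-5)) - 12) + 629 = ((6 - 5) - 12) + 629 = (1 - 12) + 629 = -11 + 629 = 618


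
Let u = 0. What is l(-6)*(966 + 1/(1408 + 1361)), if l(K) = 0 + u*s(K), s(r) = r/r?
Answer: 0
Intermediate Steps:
s(r) = 1
l(K) = 0 (l(K) = 0 + 0*1 = 0 + 0 = 0)
l(-6)*(966 + 1/(1408 + 1361)) = 0*(966 + 1/(1408 + 1361)) = 0*(966 + 1/2769) = 0*(2674855/2769) = 0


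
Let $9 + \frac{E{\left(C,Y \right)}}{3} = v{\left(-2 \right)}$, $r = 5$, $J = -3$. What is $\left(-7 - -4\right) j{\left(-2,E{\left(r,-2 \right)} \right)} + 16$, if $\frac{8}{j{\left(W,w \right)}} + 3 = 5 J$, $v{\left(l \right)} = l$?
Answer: $\frac{52}{3} \approx 17.333$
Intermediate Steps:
$E{\left(C,Y \right)} = -33$ ($E{\left(C,Y \right)} = -27 + 3 \left(-2\right) = -27 - 6 = -33$)
$j{\left(W,w \right)} = - \frac{4}{9}$ ($j{\left(W,w \right)} = \frac{8}{-3 + 5 \left(-3\right)} = \frac{8}{-3 - 15} = \frac{8}{-18} = 8 \left(- \frac{1}{18}\right) = - \frac{4}{9}$)
$\left(-7 - -4\right) j{\left(-2,E{\left(r,-2 \right)} \right)} + 16 = \left(-7 - -4\right) \left(- \frac{4}{9}\right) + 16 = \left(-7 + 4\right) \left(- \frac{4}{9}\right) + 16 = \left(-3\right) \left(- \frac{4}{9}\right) + 16 = \frac{4}{3} + 16 = \frac{52}{3}$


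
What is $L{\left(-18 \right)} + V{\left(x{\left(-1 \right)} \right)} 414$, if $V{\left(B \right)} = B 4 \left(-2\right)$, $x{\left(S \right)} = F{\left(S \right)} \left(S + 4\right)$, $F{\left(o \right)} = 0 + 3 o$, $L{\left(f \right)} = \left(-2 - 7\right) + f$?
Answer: $29781$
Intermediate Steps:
$L{\left(f \right)} = -9 + f$
$F{\left(o \right)} = 3 o$
$x{\left(S \right)} = 3 S \left(4 + S\right)$ ($x{\left(S \right)} = 3 S \left(S + 4\right) = 3 S \left(4 + S\right)$)
$V{\left(B \right)} = - 8 B$ ($V{\left(B \right)} = 4 B \left(-2\right) = - 8 B$)
$L{\left(-18 \right)} + V{\left(x{\left(-1 \right)} \right)} 414 = \left(-9 - 18\right) + - 8 \cdot 3 \left(-1\right) \left(4 - 1\right) 414 = -27 + - 8 \cdot 3 \left(-1\right) 3 \cdot 414 = -27 + \left(-8\right) \left(-9\right) 414 = -27 + 72 \cdot 414 = -27 + 29808 = 29781$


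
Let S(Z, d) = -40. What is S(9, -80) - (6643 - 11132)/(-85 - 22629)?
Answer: -913049/22714 ≈ -40.198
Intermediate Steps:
S(9, -80) - (6643 - 11132)/(-85 - 22629) = -40 - (6643 - 11132)/(-85 - 22629) = -40 - (-4489)/(-22714) = -40 - (-4489)*(-1)/22714 = -40 - 1*4489/22714 = -40 - 4489/22714 = -913049/22714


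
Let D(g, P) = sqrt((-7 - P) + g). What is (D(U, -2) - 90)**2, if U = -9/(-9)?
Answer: 8096 - 360*I ≈ 8096.0 - 360.0*I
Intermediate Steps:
U = 1 (U = -9*(-1/9) = 1)
D(g, P) = sqrt(-7 + g - P)
(D(U, -2) - 90)**2 = (sqrt(-7 + 1 - 1*(-2)) - 90)**2 = (sqrt(-7 + 1 + 2) - 90)**2 = (sqrt(-4) - 90)**2 = (2*I - 90)**2 = (-90 + 2*I)**2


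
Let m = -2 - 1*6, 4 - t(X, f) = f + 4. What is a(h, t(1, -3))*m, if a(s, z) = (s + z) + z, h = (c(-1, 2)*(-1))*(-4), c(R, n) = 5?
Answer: -208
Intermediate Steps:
t(X, f) = -f (t(X, f) = 4 - (f + 4) = 4 - (4 + f) = 4 + (-4 - f) = -f)
h = 20 (h = (5*(-1))*(-4) = -5*(-4) = 20)
a(s, z) = s + 2*z
m = -8 (m = -2 - 6 = -8)
a(h, t(1, -3))*m = (20 + 2*(-1*(-3)))*(-8) = (20 + 2*3)*(-8) = (20 + 6)*(-8) = 26*(-8) = -208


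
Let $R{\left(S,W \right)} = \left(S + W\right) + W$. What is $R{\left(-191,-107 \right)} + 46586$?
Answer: $46181$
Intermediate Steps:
$R{\left(S,W \right)} = S + 2 W$
$R{\left(-191,-107 \right)} + 46586 = \left(-191 + 2 \left(-107\right)\right) + 46586 = \left(-191 - 214\right) + 46586 = -405 + 46586 = 46181$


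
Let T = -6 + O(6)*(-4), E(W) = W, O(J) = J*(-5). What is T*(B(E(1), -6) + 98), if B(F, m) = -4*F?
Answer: 10716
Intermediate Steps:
O(J) = -5*J
T = 114 (T = -6 - 5*6*(-4) = -6 - 30*(-4) = -6 + 120 = 114)
T*(B(E(1), -6) + 98) = 114*(-4*1 + 98) = 114*(-4 + 98) = 114*94 = 10716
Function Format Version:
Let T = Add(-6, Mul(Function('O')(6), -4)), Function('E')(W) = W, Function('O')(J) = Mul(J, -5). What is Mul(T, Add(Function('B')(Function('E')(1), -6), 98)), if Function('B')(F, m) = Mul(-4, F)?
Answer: 10716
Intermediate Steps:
Function('O')(J) = Mul(-5, J)
T = 114 (T = Add(-6, Mul(Mul(-5, 6), -4)) = Add(-6, Mul(-30, -4)) = Add(-6, 120) = 114)
Mul(T, Add(Function('B')(Function('E')(1), -6), 98)) = Mul(114, Add(Mul(-4, 1), 98)) = Mul(114, Add(-4, 98)) = Mul(114, 94) = 10716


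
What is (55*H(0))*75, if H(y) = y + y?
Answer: 0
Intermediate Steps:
H(y) = 2*y
(55*H(0))*75 = (55*(2*0))*75 = (55*0)*75 = 0*75 = 0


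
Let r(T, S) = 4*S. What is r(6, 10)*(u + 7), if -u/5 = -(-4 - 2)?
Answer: -920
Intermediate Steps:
u = -30 (u = -(-5)*(-4 - 2) = -(-5)*(-6) = -5*6 = -30)
r(6, 10)*(u + 7) = (4*10)*(-30 + 7) = 40*(-23) = -920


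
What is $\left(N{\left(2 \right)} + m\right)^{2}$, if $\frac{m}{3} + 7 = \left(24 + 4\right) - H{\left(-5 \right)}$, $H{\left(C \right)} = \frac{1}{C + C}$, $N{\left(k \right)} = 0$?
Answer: $\frac{400689}{100} \approx 4006.9$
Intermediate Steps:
$H{\left(C \right)} = \frac{1}{2 C}$
$m = \frac{633}{10}$ ($m = -21 + 3 \left(\left(24 + 4\right) - \frac{1}{2 \left(-5\right)}\right) = -21 + 3 \left(28 - \frac{1}{2} \left(- \frac{1}{5}\right)\right) = -21 + 3 \left(28 - - \frac{1}{10}\right) = -21 + 3 \left(28 + \frac{1}{10}\right) = -21 + 3 \cdot \frac{281}{10} = -21 + \frac{843}{10} = \frac{633}{10} \approx 63.3$)
$\left(N{\left(2 \right)} + m\right)^{2} = \left(0 + \frac{633}{10}\right)^{2} = \left(\frac{633}{10}\right)^{2} = \frac{400689}{100}$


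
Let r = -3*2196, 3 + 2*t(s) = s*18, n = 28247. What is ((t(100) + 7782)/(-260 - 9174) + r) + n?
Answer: 408644651/18868 ≈ 21658.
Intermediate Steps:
t(s) = -3/2 + 9*s (t(s) = -3/2 + (s*18)/2 = -3/2 + (18*s)/2 = -3/2 + 9*s)
r = -6588
((t(100) + 7782)/(-260 - 9174) + r) + n = (((-3/2 + 9*100) + 7782)/(-260 - 9174) - 6588) + 28247 = (((-3/2 + 900) + 7782)/(-9434) - 6588) + 28247 = ((1797/2 + 7782)*(-1/9434) - 6588) + 28247 = ((17361/2)*(-1/9434) - 6588) + 28247 = (-17361/18868 - 6588) + 28247 = -124319745/18868 + 28247 = 408644651/18868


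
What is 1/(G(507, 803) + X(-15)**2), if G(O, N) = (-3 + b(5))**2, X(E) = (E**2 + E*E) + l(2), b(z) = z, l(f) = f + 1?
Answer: 1/205213 ≈ 4.8730e-6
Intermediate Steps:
l(f) = 1 + f
X(E) = 3 + 2*E**2 (X(E) = (E**2 + E*E) + (1 + 2) = (E**2 + E**2) + 3 = 2*E**2 + 3 = 3 + 2*E**2)
G(O, N) = 4 (G(O, N) = (-3 + 5)**2 = 2**2 = 4)
1/(G(507, 803) + X(-15)**2) = 1/(4 + (3 + 2*(-15)**2)**2) = 1/(4 + (3 + 2*225)**2) = 1/(4 + (3 + 450)**2) = 1/(4 + 453**2) = 1/(4 + 205209) = 1/205213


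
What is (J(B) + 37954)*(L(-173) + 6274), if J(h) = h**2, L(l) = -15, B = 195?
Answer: 475552561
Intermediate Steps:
(J(B) + 37954)*(L(-173) + 6274) = (195**2 + 37954)*(-15 + 6274) = (38025 + 37954)*6259 = 75979*6259 = 475552561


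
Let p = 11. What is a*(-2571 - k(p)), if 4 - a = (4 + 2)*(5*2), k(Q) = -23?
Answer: 142688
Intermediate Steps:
a = -56 (a = 4 - (4 + 2)*5*2 = 4 - 6*10 = 4 - 1*60 = 4 - 60 = -56)
a*(-2571 - k(p)) = -56*(-2571 - 1*(-23)) = -56*(-2571 + 23) = -56*(-2548) = 142688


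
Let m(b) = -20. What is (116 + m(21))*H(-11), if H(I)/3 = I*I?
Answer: 34848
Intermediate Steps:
H(I) = 3*I² (H(I) = 3*(I*I) = 3*I²)
(116 + m(21))*H(-11) = (116 - 20)*(3*(-11)²) = 96*(3*121) = 96*363 = 34848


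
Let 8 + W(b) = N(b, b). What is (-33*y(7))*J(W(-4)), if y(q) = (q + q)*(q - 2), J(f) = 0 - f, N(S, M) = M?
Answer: -27720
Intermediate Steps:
W(b) = -8 + b
J(f) = -f
y(q) = 2*q*(-2 + q) (y(q) = (2*q)*(-2 + q) = 2*q*(-2 + q))
(-33*y(7))*J(W(-4)) = (-66*7*(-2 + 7))*(-(-8 - 4)) = (-66*7*5)*(-1*(-12)) = -33*70*12 = -2310*12 = -27720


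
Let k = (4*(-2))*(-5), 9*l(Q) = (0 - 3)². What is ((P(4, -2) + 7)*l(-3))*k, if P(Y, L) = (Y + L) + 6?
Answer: 600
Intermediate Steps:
l(Q) = 1 (l(Q) = (0 - 3)²/9 = (⅑)*(-3)² = (⅑)*9 = 1)
P(Y, L) = 6 + L + Y (P(Y, L) = (L + Y) + 6 = 6 + L + Y)
k = 40 (k = -8*(-5) = 40)
((P(4, -2) + 7)*l(-3))*k = (((6 - 2 + 4) + 7)*1)*40 = ((8 + 7)*1)*40 = (15*1)*40 = 15*40 = 600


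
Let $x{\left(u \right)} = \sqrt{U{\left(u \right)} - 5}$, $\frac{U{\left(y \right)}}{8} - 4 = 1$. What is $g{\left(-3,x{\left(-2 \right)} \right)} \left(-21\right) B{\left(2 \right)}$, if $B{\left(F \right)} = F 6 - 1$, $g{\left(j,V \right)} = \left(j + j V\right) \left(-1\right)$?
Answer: $-693 - 693 \sqrt{35} \approx -4792.8$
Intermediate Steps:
$U{\left(y \right)} = 40$ ($U{\left(y \right)} = 32 + 8 \cdot 1 = 32 + 8 = 40$)
$x{\left(u \right)} = \sqrt{35}$ ($x{\left(u \right)} = \sqrt{40 - 5} = \sqrt{35}$)
$g{\left(j,V \right)} = - j - V j$ ($g{\left(j,V \right)} = \left(j + V j\right) \left(-1\right) = - j - V j$)
$B{\left(F \right)} = -1 + 6 F$ ($B{\left(F \right)} = 6 F - 1 = -1 + 6 F$)
$g{\left(-3,x{\left(-2 \right)} \right)} \left(-21\right) B{\left(2 \right)} = \left(-1\right) \left(-3\right) \left(1 + \sqrt{35}\right) \left(-21\right) \left(-1 + 6 \cdot 2\right) = \left(3 + 3 \sqrt{35}\right) \left(-21\right) \left(-1 + 12\right) = \left(-63 - 63 \sqrt{35}\right) 11 = -693 - 693 \sqrt{35}$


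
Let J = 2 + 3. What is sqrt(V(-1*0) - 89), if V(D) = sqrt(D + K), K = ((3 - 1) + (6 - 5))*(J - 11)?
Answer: sqrt(-89 + 3*I*sqrt(2)) ≈ 0.2248 + 9.4367*I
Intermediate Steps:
J = 5
K = -18 (K = ((3 - 1) + (6 - 5))*(5 - 11) = (2 + 1)*(-6) = 3*(-6) = -18)
V(D) = sqrt(-18 + D) (V(D) = sqrt(D - 18) = sqrt(-18 + D))
sqrt(V(-1*0) - 89) = sqrt(sqrt(-18 - 1*0) - 89) = sqrt(sqrt(-18 + 0) - 89) = sqrt(sqrt(-18) - 89) = sqrt(3*I*sqrt(2) - 89) = sqrt(-89 + 3*I*sqrt(2))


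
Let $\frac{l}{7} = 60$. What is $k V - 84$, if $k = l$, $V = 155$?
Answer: $65016$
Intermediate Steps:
$l = 420$ ($l = 7 \cdot 60 = 420$)
$k = 420$
$k V - 84 = 420 \cdot 155 - 84 = 65100 - 84 = 65016$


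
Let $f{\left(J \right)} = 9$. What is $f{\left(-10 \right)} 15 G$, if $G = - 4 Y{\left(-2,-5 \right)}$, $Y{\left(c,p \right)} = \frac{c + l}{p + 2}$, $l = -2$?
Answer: $-720$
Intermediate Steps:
$Y{\left(c,p \right)} = \frac{-2 + c}{2 + p}$ ($Y{\left(c,p \right)} = \frac{c - 2}{p + 2} = \frac{-2 + c}{2 + p}$)
$G = - \frac{16}{3}$ ($G = - 4 \frac{-2 - 2}{2 - 5} = - 4 \frac{1}{-3} \left(-4\right) = - 4 \left(\left(- \frac{1}{3}\right) \left(-4\right)\right) = \left(-4\right) \frac{4}{3} = - \frac{16}{3} \approx -5.3333$)
$f{\left(-10 \right)} 15 G = 9 \cdot 15 \left(- \frac{16}{3}\right) = 135 \left(- \frac{16}{3}\right) = -720$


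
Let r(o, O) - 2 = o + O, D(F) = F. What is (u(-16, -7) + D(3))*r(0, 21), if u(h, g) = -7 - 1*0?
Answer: -92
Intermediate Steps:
u(h, g) = -7 (u(h, g) = -7 + 0 = -7)
r(o, O) = 2 + O + o (r(o, O) = 2 + (o + O) = 2 + (O + o) = 2 + O + o)
(u(-16, -7) + D(3))*r(0, 21) = (-7 + 3)*(2 + 21 + 0) = -4*23 = -92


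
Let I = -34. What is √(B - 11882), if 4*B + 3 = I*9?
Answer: I*√47837/2 ≈ 109.36*I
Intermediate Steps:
B = -309/4 (B = -¾ + (-34*9)/4 = -¾ + (¼)*(-306) = -¾ - 153/2 = -309/4 ≈ -77.250)
√(B - 11882) = √(-309/4 - 11882) = √(-47837/4) = I*√47837/2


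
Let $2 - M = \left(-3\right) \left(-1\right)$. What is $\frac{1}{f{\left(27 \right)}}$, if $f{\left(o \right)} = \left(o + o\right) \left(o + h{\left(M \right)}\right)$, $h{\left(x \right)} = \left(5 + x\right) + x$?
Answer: $\frac{1}{1620} \approx 0.00061728$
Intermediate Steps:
$M = -1$ ($M = 2 - \left(-3\right) \left(-1\right) = 2 - 3 = -1$)
$h{\left(x \right)} = 5 + 2 x$
$f{\left(o \right)} = 2 o \left(3 + o\right)$ ($f{\left(o \right)} = \left(o + o\right) \left(o + \left(5 + 2 \left(-1\right)\right)\right) = 2 o \left(o + \left(5 - 2\right)\right) = 2 o \left(o + 3\right) = 2 o \left(3 + o\right)$)
$\frac{1}{f{\left(27 \right)}} = \frac{1}{2 \cdot 27 \left(3 + 27\right)} = \frac{1}{2 \cdot 27 \cdot 30} = \frac{1}{1620}$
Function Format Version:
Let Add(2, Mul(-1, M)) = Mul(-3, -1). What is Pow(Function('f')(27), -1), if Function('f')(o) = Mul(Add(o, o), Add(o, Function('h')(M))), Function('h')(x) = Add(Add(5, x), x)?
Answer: Rational(1, 1620) ≈ 0.00061728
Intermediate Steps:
M = -1 (M = Add(2, Mul(-1, Mul(-3, -1))) = Add(2, Mul(-1, 3)) = Add(2, -3) = -1)
Function('h')(x) = Add(5, Mul(2, x))
Function('f')(o) = Mul(2, o, Add(3, o)) (Function('f')(o) = Mul(Add(o, o), Add(o, Add(5, Mul(2, -1)))) = Mul(Mul(2, o), Add(o, Add(5, -2))) = Mul(Mul(2, o), Add(o, 3)) = Mul(Mul(2, o), Add(3, o)) = Mul(2, o, Add(3, o)))
Pow(Function('f')(27), -1) = Pow(Mul(2, 27, Add(3, 27)), -1) = Pow(Mul(2, 27, 30), -1) = Pow(1620, -1) = Rational(1, 1620)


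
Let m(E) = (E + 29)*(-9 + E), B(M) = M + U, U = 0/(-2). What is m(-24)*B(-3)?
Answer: 495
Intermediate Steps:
U = 0 (U = 0*(-1/2) = 0)
B(M) = M (B(M) = M + 0 = M)
m(E) = (-9 + E)*(29 + E) (m(E) = (29 + E)*(-9 + E) = (-9 + E)*(29 + E))
m(-24)*B(-3) = (-261 + (-24)**2 + 20*(-24))*(-3) = (-261 + 576 - 480)*(-3) = -165*(-3) = 495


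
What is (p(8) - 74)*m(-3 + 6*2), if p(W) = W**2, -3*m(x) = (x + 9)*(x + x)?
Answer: 1080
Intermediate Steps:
m(x) = -2*x*(9 + x)/3 (m(x) = -(x + 9)*(x + x)/3 = -(9 + x)*2*x/3 = -2*x*(9 + x)/3)
(p(8) - 74)*m(-3 + 6*2) = (8**2 - 74)*(-2*(-3 + 6*2)*(9 + (-3 + 6*2))/3) = (64 - 74)*(-2*(-3 + 12)*(9 + (-3 + 12))/3) = -(-20)*9*(9 + 9)/3 = -(-20)*9*18/3 = -10*(-108) = 1080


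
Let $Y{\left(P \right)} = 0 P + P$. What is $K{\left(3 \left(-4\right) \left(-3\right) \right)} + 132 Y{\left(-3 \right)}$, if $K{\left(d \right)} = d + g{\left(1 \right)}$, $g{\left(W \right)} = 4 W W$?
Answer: $-356$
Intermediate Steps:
$g{\left(W \right)} = 4 W^{2}$
$Y{\left(P \right)} = P$ ($Y{\left(P \right)} = 0 + P = P$)
$K{\left(d \right)} = 4 + d$ ($K{\left(d \right)} = d + 4 \cdot 1^{2} = d + 4 \cdot 1 = d + 4 = 4 + d$)
$K{\left(3 \left(-4\right) \left(-3\right) \right)} + 132 Y{\left(-3 \right)} = \left(4 + 3 \left(-4\right) \left(-3\right)\right) + 132 \left(-3\right) = \left(4 - -36\right) - 396 = \left(4 + 36\right) - 396 = 40 - 396 = -356$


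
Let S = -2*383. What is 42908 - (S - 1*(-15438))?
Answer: 28236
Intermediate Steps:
S = -766
42908 - (S - 1*(-15438)) = 42908 - (-766 - 1*(-15438)) = 42908 - (-766 + 15438) = 42908 - 1*14672 = 42908 - 14672 = 28236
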